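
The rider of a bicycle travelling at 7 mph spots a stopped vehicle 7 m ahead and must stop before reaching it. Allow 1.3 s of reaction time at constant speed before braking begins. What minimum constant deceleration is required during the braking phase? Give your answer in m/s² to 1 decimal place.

7 mph × 0.44704 = 3.1293 m/s.
Distance covered during reaction = 3.1293 × 1.3 = 4.068 m.
Distance available for braking: 7 − 4.068 = 2.932 m.
v² = 2a·d ⇒ a = v²/(2d) = 3.1293² / (2 × 2.932) = 9.793 / 5.864 = 1.6700 m/s².

Required deceleration ≈ 1.7 m/s²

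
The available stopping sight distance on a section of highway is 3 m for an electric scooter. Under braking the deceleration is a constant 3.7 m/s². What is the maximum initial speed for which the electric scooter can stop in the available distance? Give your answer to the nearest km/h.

Maximum speed ≈ 17 km/h

v²/(2a) = d ⇒ v = √(2 × 3.700 × 3) = √22.20 = 4.7117 m/s.
4.7117 m/s × 3.6 = 16.962 km/h.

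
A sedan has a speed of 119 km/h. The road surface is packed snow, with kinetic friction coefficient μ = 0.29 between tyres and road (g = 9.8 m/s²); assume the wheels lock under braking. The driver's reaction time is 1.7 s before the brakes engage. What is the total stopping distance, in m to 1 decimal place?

119 km/h ÷ 3.6 = 33.0556 m/s.
a = μg = 0.29 × 9.8 = 2.842 m/s².
Reaction distance = v·t_r = 33.0556 × 1.7 = 56.195 m.
Braking distance = v²/(2a) = 33.0556² / (2 × 2.842) = 1092.673 / 5.684 = 192.237 m.
Total = 56.195 + 192.237 = 248.432 m.

Total stopping distance ≈ 248.4 m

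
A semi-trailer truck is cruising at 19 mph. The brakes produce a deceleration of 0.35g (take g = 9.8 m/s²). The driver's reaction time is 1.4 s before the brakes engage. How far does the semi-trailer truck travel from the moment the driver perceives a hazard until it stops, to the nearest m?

19 mph × 0.44704 = 8.4938 m/s.
a = 0.35 × 9.8 = 3.430 m/s².
Reaction distance = v·t_r = 8.4938 × 1.4 = 11.891 m.
Braking distance = v²/(2a) = 8.4938² / (2 × 3.430) = 72.145 / 6.860 = 10.517 m.
Total = 11.891 + 10.517 = 22.408 m.

Total stopping distance ≈ 22 m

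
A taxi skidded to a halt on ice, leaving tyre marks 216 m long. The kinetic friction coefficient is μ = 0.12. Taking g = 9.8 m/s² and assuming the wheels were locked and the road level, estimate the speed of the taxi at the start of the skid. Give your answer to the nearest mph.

Initial speed ≈ 50 mph

Deceleration a = μg = 0.12 × 9.8 = 1.176 m/s².
v = √(2a·d) = √(2 × 1.176 × 216) = √508.032 = 22.5396 m/s.
= 22.5396 ÷ 0.44704 = 50.420 mph.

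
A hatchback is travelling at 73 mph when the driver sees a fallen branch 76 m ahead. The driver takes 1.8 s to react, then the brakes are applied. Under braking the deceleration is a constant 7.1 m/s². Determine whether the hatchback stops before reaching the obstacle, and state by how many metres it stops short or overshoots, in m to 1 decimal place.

No — it overshoots by 57.7 m

73 mph × 0.44704 = 32.6339 m/s.
Reaction distance = 32.6339 × 1.8 = 58.741 m.
Braking distance = v²/(2a) = 1064.971 / 14.200 = 74.998 m.
Total stopping distance = 58.741 + 74.998 = 133.739 m, vs 76 m available — it cannot stop in time and overshoots by 133.739 − 76 = 57.739 m.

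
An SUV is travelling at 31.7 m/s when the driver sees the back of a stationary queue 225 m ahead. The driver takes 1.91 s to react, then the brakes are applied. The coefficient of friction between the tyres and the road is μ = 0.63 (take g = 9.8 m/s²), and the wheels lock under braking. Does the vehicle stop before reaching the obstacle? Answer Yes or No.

Yes

a = μg = 0.63 × 9.8 = 6.174 m/s².
Reaction distance = 31.7000 × 1.91 = 60.547 m.
Braking distance = v²/(2a) = 1004.890 / 12.348 = 81.381 m.
Total stopping distance = 60.547 + 81.381 = 141.928 m, vs 225 m available — it stops with 225 − 141.928 = 83.072 m to spare.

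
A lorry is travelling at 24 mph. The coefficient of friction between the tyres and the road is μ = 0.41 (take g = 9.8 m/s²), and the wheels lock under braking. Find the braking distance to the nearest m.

Braking distance ≈ 14 m

24 mph × 0.44704 = 10.7290 m/s.
a = μg = 0.41 × 9.8 = 4.018 m/s².
Braking distance = v²/(2a) = 10.7290² / (2 × 4.018) = 115.111 / 8.036 = 14.324 m.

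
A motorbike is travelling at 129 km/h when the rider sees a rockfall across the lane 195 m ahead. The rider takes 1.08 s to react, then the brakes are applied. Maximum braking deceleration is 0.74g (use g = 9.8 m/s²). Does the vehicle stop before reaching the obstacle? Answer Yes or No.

Yes

129 km/h ÷ 3.6 = 35.8333 m/s.
a = 0.74 × 9.8 = 7.252 m/s².
Reaction distance = 35.8333 × 1.08 = 38.700 m.
Braking distance = v²/(2a) = 1284.025 / 14.504 = 88.529 m.
Total stopping distance = 38.700 + 88.529 = 127.229 m, vs 195 m available — it stops with 195 − 127.229 = 67.771 m to spare.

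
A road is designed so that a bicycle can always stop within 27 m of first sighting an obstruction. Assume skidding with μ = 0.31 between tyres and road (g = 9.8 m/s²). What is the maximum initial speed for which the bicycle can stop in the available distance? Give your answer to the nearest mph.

Maximum speed ≈ 29 mph

a = μg = 0.31 × 9.8 = 3.038 m/s².
v²/(2a) = d ⇒ v = √(2 × 3.038 × 27) = √164.05 = 12.8082 m/s.
12.8082 m/s ÷ 0.44704 = 28.651 mph.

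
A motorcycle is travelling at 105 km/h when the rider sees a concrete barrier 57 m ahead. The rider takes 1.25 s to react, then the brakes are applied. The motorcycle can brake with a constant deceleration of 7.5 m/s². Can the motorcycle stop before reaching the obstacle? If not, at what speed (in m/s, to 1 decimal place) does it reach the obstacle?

No — it strikes the obstacle at 23.3 m/s

105 km/h ÷ 3.6 = 29.1667 m/s.
Reaction distance = 29.1667 × 1.25 = 36.458 m.
Braking distance needed to stop: v²/(2a) = 850.696 / 15.000 = 56.713 m, so total needed = 36.458 + 56.713 = 93.171 m > 57 m — it cannot stop.
Distance remaining when braking begins: 57 − 36.458 = 20.542 m.
v² = v₀² − 2a·d = 850.696 − 2 × 7.500 × 20.542 = 542.566 m²/s².
v = √542.566 = 23.293 m/s.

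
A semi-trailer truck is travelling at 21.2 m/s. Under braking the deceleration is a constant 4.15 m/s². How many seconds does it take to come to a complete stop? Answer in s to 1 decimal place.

Braking time ≈ 5.1 s

Braking time = v/a = 21.2000 / 4.150 = 5.108 s.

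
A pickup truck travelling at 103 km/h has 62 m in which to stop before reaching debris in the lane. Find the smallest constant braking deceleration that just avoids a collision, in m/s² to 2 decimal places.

Required deceleration ≈ 6.60 m/s²

103 km/h ÷ 3.6 = 28.6111 m/s.
v² = 2a·d ⇒ a = v²/(2d) = 28.6111² / (2 × 62.000) = 818.595 / 124.000 = 6.6016 m/s².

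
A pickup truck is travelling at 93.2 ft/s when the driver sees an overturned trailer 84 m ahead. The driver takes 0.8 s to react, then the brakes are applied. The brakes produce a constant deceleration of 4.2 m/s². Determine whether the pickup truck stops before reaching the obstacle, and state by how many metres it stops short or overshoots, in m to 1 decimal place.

93.2 ft/s × 0.3048 = 28.4074 m/s.
Reaction distance = 28.4074 × 0.8 = 22.726 m.
Braking distance = v²/(2a) = 806.980 / 8.400 = 96.069 m.
Total stopping distance = 22.726 + 96.069 = 118.795 m, vs 84 m available — it cannot stop in time and overshoots by 118.795 − 84 = 34.795 m.

No — it overshoots by 34.8 m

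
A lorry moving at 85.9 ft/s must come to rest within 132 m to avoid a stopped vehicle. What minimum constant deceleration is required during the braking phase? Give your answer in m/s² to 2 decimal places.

Required deceleration ≈ 2.60 m/s²

85.9 ft/s × 0.3048 = 26.1823 m/s.
v² = 2a·d ⇒ a = v²/(2d) = 26.1823² / (2 × 132.000) = 685.513 / 264.000 = 2.5966 m/s².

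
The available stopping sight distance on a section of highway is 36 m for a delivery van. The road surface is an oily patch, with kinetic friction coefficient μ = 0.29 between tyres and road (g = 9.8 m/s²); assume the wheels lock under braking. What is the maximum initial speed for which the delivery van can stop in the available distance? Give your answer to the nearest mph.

a = μg = 0.29 × 9.8 = 2.842 m/s².
v²/(2a) = d ⇒ v = √(2 × 2.842 × 36) = √204.62 = 14.3045 m/s.
14.3045 m/s ÷ 0.44704 = 31.998 mph.

Maximum speed ≈ 32 mph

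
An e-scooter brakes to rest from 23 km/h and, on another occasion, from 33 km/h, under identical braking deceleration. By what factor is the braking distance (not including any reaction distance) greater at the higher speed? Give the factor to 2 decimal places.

Factor ≈ 2.06

Braking distance d = v²/(2a), so with a fixed, d ∝ v².
Factor = (33/23)² = 1.4348² = 2.0587.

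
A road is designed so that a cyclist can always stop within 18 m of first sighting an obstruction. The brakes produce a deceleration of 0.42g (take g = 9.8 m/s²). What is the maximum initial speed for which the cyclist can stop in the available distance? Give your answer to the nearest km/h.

Maximum speed ≈ 44 km/h

a = 0.42 × 9.8 = 4.116 m/s².
v²/(2a) = d ⇒ v = √(2 × 4.116 × 18) = √148.18 = 12.1729 m/s.
12.1729 m/s × 3.6 = 43.822 km/h.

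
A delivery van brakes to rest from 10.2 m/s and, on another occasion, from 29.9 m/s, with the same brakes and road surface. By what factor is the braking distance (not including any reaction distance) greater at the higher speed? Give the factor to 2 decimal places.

Braking distance d = v²/(2a), so with a fixed, d ∝ v².
Factor = (29.9/10.2)² = 2.9314² = 8.5931.

Factor ≈ 8.59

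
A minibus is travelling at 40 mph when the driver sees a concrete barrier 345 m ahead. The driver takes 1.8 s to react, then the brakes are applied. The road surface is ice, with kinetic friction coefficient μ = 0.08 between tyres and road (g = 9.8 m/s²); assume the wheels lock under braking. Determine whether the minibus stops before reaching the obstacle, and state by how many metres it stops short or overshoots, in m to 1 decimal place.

Yes — it stops 108.9 m short of the obstacle

40 mph × 0.44704 = 17.8816 m/s.
a = μg = 0.08 × 9.8 = 0.784 m/s².
Reaction distance = 17.8816 × 1.8 = 32.187 m.
Braking distance = v²/(2a) = 319.752 / 1.568 = 203.923 m.
Total stopping distance = 32.187 + 203.923 = 236.110 m, vs 345 m available — it stops with 345 − 236.110 = 108.890 m to spare.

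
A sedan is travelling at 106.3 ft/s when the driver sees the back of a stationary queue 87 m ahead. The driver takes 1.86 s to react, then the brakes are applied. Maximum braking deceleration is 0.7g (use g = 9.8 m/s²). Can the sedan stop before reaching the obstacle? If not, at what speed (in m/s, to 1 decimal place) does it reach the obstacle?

No — it strikes the obstacle at 26.1 m/s

106.3 ft/s × 0.3048 = 32.4002 m/s.
a = 0.7 × 9.8 = 6.860 m/s².
Reaction distance = 32.4002 × 1.86 = 60.264 m.
Braking distance needed to stop: v²/(2a) = 1049.773 / 13.720 = 76.514 m, so total needed = 60.264 + 76.514 = 136.778 m > 87 m — it cannot stop.
Distance remaining when braking begins: 87 − 60.264 = 26.736 m.
v² = v₀² − 2a·d = 1049.773 − 2 × 6.860 × 26.736 = 682.955 m²/s².
v = √682.955 = 26.133 m/s.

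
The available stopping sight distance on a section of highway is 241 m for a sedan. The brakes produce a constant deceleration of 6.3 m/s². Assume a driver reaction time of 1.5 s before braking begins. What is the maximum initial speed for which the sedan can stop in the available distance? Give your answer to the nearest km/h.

Stopping distance: v·t_r + v²/(2a) = 241 with t_r = 1.5 s and a = 6.300 m/s².
So v² + 18.900 v − 3036.60 = 0.
Positive root: v = −a·t_r + √((a·t_r)² + 2a·d) = −9.450 + √(89.302 + 3036.60) = 46.4598 m/s.
46.4598 m/s × 3.6 = 167.255 km/h.

Maximum speed ≈ 167 km/h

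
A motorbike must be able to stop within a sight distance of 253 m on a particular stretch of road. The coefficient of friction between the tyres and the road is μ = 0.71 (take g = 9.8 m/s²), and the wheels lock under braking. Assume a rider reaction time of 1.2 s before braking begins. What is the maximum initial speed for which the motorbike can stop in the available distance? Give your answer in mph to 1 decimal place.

a = μg = 0.71 × 9.8 = 6.958 m/s².
Stopping distance: v·t_r + v²/(2a) = 253 with t_r = 1.2 s and a = 6.958 m/s².
So v² + 16.699 v − 3520.75 = 0.
Positive root: v = −a·t_r + √((a·t_r)² + 2a·d) = −8.350 + √(69.722 + 3520.75) = 51.5705 m/s.
51.5705 m/s ÷ 0.44704 = 115.360 mph.

Maximum speed ≈ 115.4 mph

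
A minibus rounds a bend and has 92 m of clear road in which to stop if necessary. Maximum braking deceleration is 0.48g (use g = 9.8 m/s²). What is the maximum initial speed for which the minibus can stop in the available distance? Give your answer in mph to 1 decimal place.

Maximum speed ≈ 65.8 mph

a = 0.48 × 9.8 = 4.704 m/s².
v²/(2a) = d ⇒ v = √(2 × 4.704 × 92) = √865.54 = 29.4201 m/s.
29.4201 m/s ÷ 0.44704 = 65.811 mph.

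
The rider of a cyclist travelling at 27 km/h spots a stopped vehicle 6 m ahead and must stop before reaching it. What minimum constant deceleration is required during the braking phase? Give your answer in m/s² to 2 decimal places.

Required deceleration ≈ 4.69 m/s²

27 km/h ÷ 3.6 = 7.5000 m/s.
v² = 2a·d ⇒ a = v²/(2d) = 7.5000² / (2 × 6.000) = 56.250 / 12.000 = 4.6875 m/s².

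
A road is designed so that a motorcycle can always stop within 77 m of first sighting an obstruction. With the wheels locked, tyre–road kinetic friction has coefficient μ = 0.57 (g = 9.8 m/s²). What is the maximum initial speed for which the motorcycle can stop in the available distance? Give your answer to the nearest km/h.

a = μg = 0.57 × 9.8 = 5.586 m/s².
v²/(2a) = d ⇒ v = √(2 × 5.586 × 77) = √860.24 = 29.3298 m/s.
29.3298 m/s × 3.6 = 105.587 km/h.

Maximum speed ≈ 106 km/h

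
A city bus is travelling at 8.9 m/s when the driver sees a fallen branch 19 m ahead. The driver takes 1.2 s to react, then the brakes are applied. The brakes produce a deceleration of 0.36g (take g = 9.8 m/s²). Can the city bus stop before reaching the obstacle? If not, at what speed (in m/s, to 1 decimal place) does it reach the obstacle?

No — it strikes the obstacle at 4.5 m/s

a = 0.36 × 9.8 = 3.528 m/s².
Reaction distance = 8.9000 × 1.2 = 10.680 m.
Braking distance needed to stop: v²/(2a) = 79.210 / 7.056 = 11.226 m, so total needed = 10.680 + 11.226 = 21.906 m > 19 m — it cannot stop.
Distance remaining when braking begins: 19 − 10.680 = 8.320 m.
v² = v₀² − 2a·d = 79.210 − 2 × 3.528 × 8.320 = 20.504 m²/s².
v = √20.504 = 4.528 m/s.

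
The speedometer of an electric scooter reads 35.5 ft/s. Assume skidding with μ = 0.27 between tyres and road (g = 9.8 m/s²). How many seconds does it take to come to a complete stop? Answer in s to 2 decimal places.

35.5 ft/s × 0.3048 = 10.8204 m/s.
a = μg = 0.27 × 9.8 = 2.646 m/s².
Braking time = v/a = 10.8204 / 2.646 = 4.089 s.

Braking time ≈ 4.09 s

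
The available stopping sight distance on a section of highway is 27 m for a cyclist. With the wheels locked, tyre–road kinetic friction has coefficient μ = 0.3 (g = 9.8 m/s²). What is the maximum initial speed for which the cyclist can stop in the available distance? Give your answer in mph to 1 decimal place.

Maximum speed ≈ 28.2 mph

a = μg = 0.3 × 9.8 = 2.940 m/s².
v²/(2a) = d ⇒ v = √(2 × 2.940 × 27) = √158.76 = 12.6000 m/s.
12.6000 m/s ÷ 0.44704 = 28.185 mph.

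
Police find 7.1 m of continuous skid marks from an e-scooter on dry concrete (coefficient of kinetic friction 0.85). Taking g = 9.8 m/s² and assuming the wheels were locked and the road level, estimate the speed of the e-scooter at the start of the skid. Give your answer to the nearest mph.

Deceleration a = μg = 0.85 × 9.8 = 8.330 m/s².
v = √(2a·d) = √(2 × 8.330 × 7.1) = √118.286 = 10.8759 m/s.
= 10.8759 ÷ 0.44704 = 24.329 mph.

Initial speed ≈ 24 mph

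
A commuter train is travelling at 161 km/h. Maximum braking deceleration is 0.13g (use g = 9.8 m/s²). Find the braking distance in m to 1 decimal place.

161 km/h ÷ 3.6 = 44.7222 m/s.
a = 0.13 × 9.8 = 1.274 m/s².
Braking distance = v²/(2a) = 44.7222² / (2 × 1.274) = 2000.075 / 2.548 = 784.959 m.

Braking distance ≈ 785.0 m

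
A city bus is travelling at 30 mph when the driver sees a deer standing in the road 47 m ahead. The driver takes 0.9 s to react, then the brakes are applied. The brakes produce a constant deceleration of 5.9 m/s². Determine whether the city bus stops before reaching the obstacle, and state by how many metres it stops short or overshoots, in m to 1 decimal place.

Yes — it stops 19.7 m short of the obstacle

30 mph × 0.44704 = 13.4112 m/s.
Reaction distance = 13.4112 × 0.9 = 12.070 m.
Braking distance = v²/(2a) = 179.860 / 11.800 = 15.242 m.
Total stopping distance = 12.070 + 15.242 = 27.312 m, vs 47 m available — it stops with 47 − 27.312 = 19.688 m to spare.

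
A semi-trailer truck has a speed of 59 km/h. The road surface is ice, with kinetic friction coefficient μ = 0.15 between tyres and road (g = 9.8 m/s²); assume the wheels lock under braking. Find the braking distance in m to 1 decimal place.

Braking distance ≈ 91.4 m

59 km/h ÷ 3.6 = 16.3889 m/s.
a = μg = 0.15 × 9.8 = 1.470 m/s².
Braking distance = v²/(2a) = 16.3889² / (2 × 1.470) = 268.596 / 2.940 = 91.359 m.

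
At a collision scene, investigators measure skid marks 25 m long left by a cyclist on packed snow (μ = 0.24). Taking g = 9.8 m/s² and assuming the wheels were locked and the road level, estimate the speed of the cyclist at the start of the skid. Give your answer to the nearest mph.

Initial speed ≈ 24 mph

Deceleration a = μg = 0.24 × 9.8 = 2.352 m/s².
v = √(2a·d) = √(2 × 2.352 × 25) = √117.600 = 10.8444 m/s.
= 10.8444 ÷ 0.44704 = 24.258 mph.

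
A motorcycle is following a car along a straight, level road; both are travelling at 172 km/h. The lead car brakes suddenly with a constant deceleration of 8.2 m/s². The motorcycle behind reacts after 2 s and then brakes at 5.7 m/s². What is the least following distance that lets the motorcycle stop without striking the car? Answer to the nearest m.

172 km/h ÷ 3.6 = 47.7778 m/s.
Leader travels v²/(2a_L) = 2282.718 / 16.400 = 139.190 m before stopping.
Follower covers v·t_r = 47.7778 × 2 = 95.556 m while reacting, then v²/(2a_F) = 2282.718 / 11.400 = 200.238 m while braking, for a total of 95.556 + 200.238 = 295.794 m.
Since a_F ≤ a_L and the follower starts braking later, the follower is never slower than the leader, so the closest approach is when both have stopped.
Minimum gap = 295.794 − 139.190 = 156.604 m.

Minimum gap ≈ 157 m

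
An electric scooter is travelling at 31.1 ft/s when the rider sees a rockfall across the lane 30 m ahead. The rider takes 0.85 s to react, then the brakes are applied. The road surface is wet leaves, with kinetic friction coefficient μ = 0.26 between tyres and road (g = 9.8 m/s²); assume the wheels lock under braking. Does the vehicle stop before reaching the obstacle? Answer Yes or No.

Yes

31.1 ft/s × 0.3048 = 9.4793 m/s.
a = μg = 0.26 × 9.8 = 2.548 m/s².
Reaction distance = 9.4793 × 0.85 = 8.057 m.
Braking distance = v²/(2a) = 89.857 / 5.096 = 17.633 m.
Total stopping distance = 8.057 + 17.633 = 25.690 m, vs 30 m available — it stops with 30 − 25.690 = 4.310 m to spare.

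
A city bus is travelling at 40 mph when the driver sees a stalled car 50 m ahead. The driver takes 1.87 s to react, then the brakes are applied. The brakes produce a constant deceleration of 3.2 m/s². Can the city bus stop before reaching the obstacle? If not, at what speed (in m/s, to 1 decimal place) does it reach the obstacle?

40 mph × 0.44704 = 17.8816 m/s.
Reaction distance = 17.8816 × 1.87 = 33.439 m.
Braking distance needed to stop: v²/(2a) = 319.752 / 6.400 = 49.961 m, so total needed = 33.439 + 49.961 = 83.400 m > 50 m — it cannot stop.
Distance remaining when braking begins: 50 − 33.439 = 16.561 m.
v² = v₀² − 2a·d = 319.752 − 2 × 3.200 × 16.561 = 213.762 m²/s².
v = √213.762 = 14.621 m/s.

No — it strikes the obstacle at 14.6 m/s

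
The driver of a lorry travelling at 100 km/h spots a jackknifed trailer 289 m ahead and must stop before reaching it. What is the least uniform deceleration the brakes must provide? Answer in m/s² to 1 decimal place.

100 km/h ÷ 3.6 = 27.7778 m/s.
v² = 2a·d ⇒ a = v²/(2d) = 27.7778² / (2 × 289.000) = 771.606 / 578.000 = 1.3350 m/s².

Required deceleration ≈ 1.3 m/s²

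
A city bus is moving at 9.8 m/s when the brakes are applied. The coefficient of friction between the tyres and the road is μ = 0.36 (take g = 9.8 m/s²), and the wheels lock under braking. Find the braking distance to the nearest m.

Braking distance ≈ 14 m

a = μg = 0.36 × 9.8 = 3.528 m/s².
Braking distance = v²/(2a) = 9.8000² / (2 × 3.528) = 96.040 / 7.056 = 13.611 m.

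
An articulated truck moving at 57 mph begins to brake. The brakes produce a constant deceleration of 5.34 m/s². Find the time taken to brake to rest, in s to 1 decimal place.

Braking time ≈ 4.8 s

57 mph × 0.44704 = 25.4813 m/s.
Braking time = v/a = 25.4813 / 5.340 = 4.772 s.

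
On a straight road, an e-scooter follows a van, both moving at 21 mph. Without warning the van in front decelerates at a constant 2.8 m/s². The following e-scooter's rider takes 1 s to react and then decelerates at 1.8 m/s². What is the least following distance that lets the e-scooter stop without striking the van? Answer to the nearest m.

21 mph × 0.44704 = 9.3878 m/s.
Leader travels v²/(2a_L) = 88.131 / 5.600 = 15.738 m before stopping.
Follower covers v·t_r = 9.3878 × 1 = 9.388 m while reacting, then v²/(2a_F) = 88.131 / 3.600 = 24.481 m while braking, for a total of 9.388 + 24.481 = 33.869 m.
Since a_F ≤ a_L and the follower starts braking later, the follower is never slower than the leader, so the closest approach is when both have stopped.
Minimum gap = 33.869 − 15.738 = 18.131 m.

Minimum gap ≈ 18 m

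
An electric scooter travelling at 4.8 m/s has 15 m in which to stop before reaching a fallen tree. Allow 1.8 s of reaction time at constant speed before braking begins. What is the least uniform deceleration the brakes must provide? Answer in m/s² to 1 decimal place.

Distance covered during reaction = 4.8000 × 1.8 = 8.640 m.
Distance available for braking: 15 − 8.640 = 6.360 m.
v² = 2a·d ⇒ a = v²/(2d) = 4.8000² / (2 × 6.360) = 23.040 / 12.720 = 1.8113 m/s².

Required deceleration ≈ 1.8 m/s²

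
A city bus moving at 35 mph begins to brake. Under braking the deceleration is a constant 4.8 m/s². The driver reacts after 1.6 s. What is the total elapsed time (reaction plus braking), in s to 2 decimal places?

Total time ≈ 4.86 s

35 mph × 0.44704 = 15.6464 m/s.
Braking time = v/a = 15.6464 / 4.800 = 3.260 s.
Total = 1.6 + 3.260 = 4.860 s.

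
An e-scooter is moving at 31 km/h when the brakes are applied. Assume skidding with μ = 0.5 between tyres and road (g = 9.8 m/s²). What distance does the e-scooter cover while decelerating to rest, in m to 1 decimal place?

31 km/h ÷ 3.6 = 8.6111 m/s.
a = μg = 0.5 × 9.8 = 4.900 m/s².
Braking distance = v²/(2a) = 8.6111² / (2 × 4.900) = 74.151 / 9.800 = 7.566 m.

Braking distance ≈ 7.6 m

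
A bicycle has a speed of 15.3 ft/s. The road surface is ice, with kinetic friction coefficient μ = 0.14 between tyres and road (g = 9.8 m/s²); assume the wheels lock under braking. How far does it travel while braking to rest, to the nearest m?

15.3 ft/s × 0.3048 = 4.6634 m/s.
a = μg = 0.14 × 9.8 = 1.372 m/s².
Braking distance = v²/(2a) = 4.6634² / (2 × 1.372) = 21.747 / 2.744 = 7.925 m.

Braking distance ≈ 8 m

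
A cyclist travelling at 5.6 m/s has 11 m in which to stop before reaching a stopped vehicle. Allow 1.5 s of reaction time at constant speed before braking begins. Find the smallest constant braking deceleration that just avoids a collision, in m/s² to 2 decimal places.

Required deceleration ≈ 6.03 m/s²

Distance covered during reaction = 5.6000 × 1.5 = 8.400 m.
Distance available for braking: 11 − 8.400 = 2.600 m.
v² = 2a·d ⇒ a = v²/(2d) = 5.6000² / (2 × 2.600) = 31.360 / 5.200 = 6.0308 m/s².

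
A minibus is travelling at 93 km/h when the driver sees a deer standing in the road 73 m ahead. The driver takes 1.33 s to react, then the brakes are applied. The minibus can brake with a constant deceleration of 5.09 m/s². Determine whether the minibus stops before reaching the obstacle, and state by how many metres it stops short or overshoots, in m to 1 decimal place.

No — it overshoots by 26.9 m

93 km/h ÷ 3.6 = 25.8333 m/s.
Reaction distance = 25.8333 × 1.33 = 34.358 m.
Braking distance = v²/(2a) = 667.359 / 10.180 = 65.556 m.
Total stopping distance = 34.358 + 65.556 = 99.914 m, vs 73 m available — it cannot stop in time and overshoots by 99.914 − 73 = 26.914 m.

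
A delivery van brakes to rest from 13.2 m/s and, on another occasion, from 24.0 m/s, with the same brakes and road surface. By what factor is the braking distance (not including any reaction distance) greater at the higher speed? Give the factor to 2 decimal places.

Factor ≈ 3.31

Braking distance d = v²/(2a), so with a fixed, d ∝ v².
Factor = (24.0/13.2)² = 1.8182² = 3.3059.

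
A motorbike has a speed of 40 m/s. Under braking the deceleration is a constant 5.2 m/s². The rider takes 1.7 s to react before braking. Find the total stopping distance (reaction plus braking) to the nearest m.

Reaction distance = v·t_r = 40.0000 × 1.7 = 68.000 m.
Braking distance = v²/(2a) = 40.0000² / (2 × 5.200) = 1600.000 / 10.400 = 153.846 m.
Total = 68.000 + 153.846 = 221.846 m.

Total stopping distance ≈ 222 m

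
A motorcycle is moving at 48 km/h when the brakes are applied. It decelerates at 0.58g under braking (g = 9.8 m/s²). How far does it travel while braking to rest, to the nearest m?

48 km/h ÷ 3.6 = 13.3333 m/s.
a = 0.58 × 9.8 = 5.684 m/s².
Braking distance = v²/(2a) = 13.3333² / (2 × 5.684) = 177.777 / 11.368 = 15.638 m.

Braking distance ≈ 16 m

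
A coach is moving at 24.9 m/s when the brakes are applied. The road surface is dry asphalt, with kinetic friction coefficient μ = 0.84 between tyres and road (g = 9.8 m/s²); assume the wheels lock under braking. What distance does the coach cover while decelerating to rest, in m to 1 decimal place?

a = μg = 0.84 × 9.8 = 8.232 m/s².
Braking distance = v²/(2a) = 24.9000² / (2 × 8.232) = 620.010 / 16.464 = 37.659 m.

Braking distance ≈ 37.7 m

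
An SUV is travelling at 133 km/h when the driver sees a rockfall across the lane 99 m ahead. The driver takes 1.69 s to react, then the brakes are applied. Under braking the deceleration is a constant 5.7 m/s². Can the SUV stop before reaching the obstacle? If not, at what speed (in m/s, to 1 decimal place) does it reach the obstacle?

No — it strikes the obstacle at 30.8 m/s

133 km/h ÷ 3.6 = 36.9444 m/s.
Reaction distance = 36.9444 × 1.69 = 62.436 m.
Braking distance needed to stop: v²/(2a) = 1364.889 / 11.400 = 119.727 m, so total needed = 62.436 + 119.727 = 182.163 m > 99 m — it cannot stop.
Distance remaining when braking begins: 99 − 62.436 = 36.564 m.
v² = v₀² − 2a·d = 1364.889 − 2 × 5.700 × 36.564 = 948.059 m²/s².
v = √948.059 = 30.791 m/s.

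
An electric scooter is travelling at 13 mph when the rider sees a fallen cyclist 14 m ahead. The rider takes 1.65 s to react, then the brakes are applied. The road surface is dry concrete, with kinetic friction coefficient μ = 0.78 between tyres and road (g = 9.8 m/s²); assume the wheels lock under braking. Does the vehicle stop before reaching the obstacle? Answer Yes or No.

Yes

13 mph × 0.44704 = 5.8115 m/s.
a = μg = 0.78 × 9.8 = 7.644 m/s².
Reaction distance = 5.8115 × 1.65 = 9.589 m.
Braking distance = v²/(2a) = 33.774 / 15.288 = 2.209 m.
Total stopping distance = 9.589 + 2.209 = 11.798 m, vs 14 m available — it stops with 14 − 11.798 = 2.202 m to spare.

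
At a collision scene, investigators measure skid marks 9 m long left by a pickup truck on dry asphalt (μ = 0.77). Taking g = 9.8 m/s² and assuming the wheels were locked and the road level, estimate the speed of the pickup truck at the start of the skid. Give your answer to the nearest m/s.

Initial speed ≈ 12 m/s

Deceleration a = μg = 0.77 × 9.8 = 7.546 m/s².
v = √(2a·d) = √(2 × 7.546 × 9) = √135.828 = 11.6545 m/s.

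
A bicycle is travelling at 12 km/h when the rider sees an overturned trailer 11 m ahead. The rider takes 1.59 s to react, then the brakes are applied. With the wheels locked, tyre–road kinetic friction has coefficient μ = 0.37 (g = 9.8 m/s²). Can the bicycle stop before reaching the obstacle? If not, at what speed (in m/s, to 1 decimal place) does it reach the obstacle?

12 km/h ÷ 3.6 = 3.3333 m/s.
a = μg = 0.37 × 9.8 = 3.626 m/s².
Reaction distance = 3.3333 × 1.59 = 5.300 m.
Braking distance = v²/(2a) = 11.111 / 7.252 = 1.532 m.
Total stopping distance = 5.300 + 1.532 = 6.832 m, vs 11 m available — it stops with 11 − 6.832 = 4.168 m to spare.

Yes — it stops about 4.2 m short of the obstacle, so it never reaches it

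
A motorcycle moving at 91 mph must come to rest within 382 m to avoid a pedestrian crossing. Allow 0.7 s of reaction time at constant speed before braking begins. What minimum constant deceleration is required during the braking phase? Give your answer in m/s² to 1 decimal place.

91 mph × 0.44704 = 40.6806 m/s.
Distance covered during reaction = 40.6806 × 0.7 = 28.476 m.
Distance available for braking: 382 − 28.476 = 353.524 m.
v² = 2a·d ⇒ a = v²/(2d) = 40.6806² / (2 × 353.524) = 1654.911 / 707.048 = 2.3406 m/s².

Required deceleration ≈ 2.3 m/s²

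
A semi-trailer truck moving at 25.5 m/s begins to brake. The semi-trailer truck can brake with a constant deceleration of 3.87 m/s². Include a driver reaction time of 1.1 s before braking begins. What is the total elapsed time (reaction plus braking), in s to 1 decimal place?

Total time ≈ 7.7 s

Braking time = v/a = 25.5000 / 3.870 = 6.589 s.
Total = 1.1 + 6.589 = 7.689 s.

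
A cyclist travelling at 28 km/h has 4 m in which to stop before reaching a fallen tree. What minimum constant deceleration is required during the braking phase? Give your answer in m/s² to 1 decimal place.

Required deceleration ≈ 7.6 m/s²

28 km/h ÷ 3.6 = 7.7778 m/s.
v² = 2a·d ⇒ a = v²/(2d) = 7.7778² / (2 × 4.000) = 60.494 / 8.000 = 7.5617 m/s².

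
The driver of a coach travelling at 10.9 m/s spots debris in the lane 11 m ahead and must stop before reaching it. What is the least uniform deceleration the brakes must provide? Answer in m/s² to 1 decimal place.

v² = 2a·d ⇒ a = v²/(2d) = 10.9000² / (2 × 11.000) = 118.810 / 22.000 = 5.4005 m/s².

Required deceleration ≈ 5.4 m/s²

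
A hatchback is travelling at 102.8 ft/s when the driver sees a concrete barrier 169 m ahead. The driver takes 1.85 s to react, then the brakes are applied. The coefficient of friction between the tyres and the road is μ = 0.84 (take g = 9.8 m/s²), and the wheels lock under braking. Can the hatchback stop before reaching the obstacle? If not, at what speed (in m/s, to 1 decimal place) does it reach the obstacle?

Yes — it stops about 51.4 m short of the obstacle, so it never reaches it

102.8 ft/s × 0.3048 = 31.3334 m/s.
a = μg = 0.84 × 9.8 = 8.232 m/s².
Reaction distance = 31.3334 × 1.85 = 57.967 m.
Braking distance = v²/(2a) = 981.782 / 16.464 = 59.632 m.
Total stopping distance = 57.967 + 59.632 = 117.599 m, vs 169 m available — it stops with 169 − 117.599 = 51.401 m to spare.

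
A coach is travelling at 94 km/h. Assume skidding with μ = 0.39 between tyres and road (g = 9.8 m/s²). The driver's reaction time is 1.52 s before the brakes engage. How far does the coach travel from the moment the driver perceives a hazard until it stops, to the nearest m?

94 km/h ÷ 3.6 = 26.1111 m/s.
a = μg = 0.39 × 9.8 = 3.822 m/s².
Reaction distance = v·t_r = 26.1111 × 1.52 = 39.689 m.
Braking distance = v²/(2a) = 26.1111² / (2 × 3.822) = 681.790 / 7.644 = 89.193 m.
Total = 39.689 + 89.193 = 128.882 m.

Total stopping distance ≈ 129 m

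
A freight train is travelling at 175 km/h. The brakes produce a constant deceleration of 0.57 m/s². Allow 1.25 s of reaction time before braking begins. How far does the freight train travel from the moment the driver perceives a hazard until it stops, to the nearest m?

175 km/h ÷ 3.6 = 48.6111 m/s.
Reaction distance = v·t_r = 48.6111 × 1.25 = 60.764 m.
Braking distance = v²/(2a) = 48.6111² / (2 × 0.570) = 2363.039 / 1.140 = 2072.841 m.
Total = 60.764 + 2072.841 = 2133.605 m.

Total stopping distance ≈ 2134 m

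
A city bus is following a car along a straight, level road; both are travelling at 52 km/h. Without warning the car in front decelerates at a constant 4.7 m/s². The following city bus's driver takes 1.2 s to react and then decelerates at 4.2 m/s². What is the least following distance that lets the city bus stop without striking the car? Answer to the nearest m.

Minimum gap ≈ 20 m

52 km/h ÷ 3.6 = 14.4444 m/s.
Leader travels v²/(2a_L) = 208.641 / 9.400 = 22.196 m before stopping.
Follower covers v·t_r = 14.4444 × 1.2 = 17.333 m while reacting, then v²/(2a_F) = 208.641 / 8.400 = 24.838 m while braking, for a total of 17.333 + 24.838 = 42.171 m.
Since a_F ≤ a_L and the follower starts braking later, the follower is never slower than the leader, so the closest approach is when both have stopped.
Minimum gap = 42.171 − 22.196 = 19.975 m.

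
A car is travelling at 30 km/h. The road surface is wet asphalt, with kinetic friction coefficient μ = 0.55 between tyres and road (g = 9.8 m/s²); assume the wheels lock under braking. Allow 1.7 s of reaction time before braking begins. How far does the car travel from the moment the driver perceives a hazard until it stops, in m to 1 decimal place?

30 km/h ÷ 3.6 = 8.3333 m/s.
a = μg = 0.55 × 9.8 = 5.390 m/s².
Reaction distance = v·t_r = 8.3333 × 1.7 = 14.167 m.
Braking distance = v²/(2a) = 8.3333² / (2 × 5.390) = 69.444 / 10.780 = 6.442 m.
Total = 14.167 + 6.442 = 20.609 m.

Total stopping distance ≈ 20.6 m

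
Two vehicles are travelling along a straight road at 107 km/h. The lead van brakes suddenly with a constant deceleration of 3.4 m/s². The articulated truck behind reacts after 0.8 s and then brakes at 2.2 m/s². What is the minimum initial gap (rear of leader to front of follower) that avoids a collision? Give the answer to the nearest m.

Minimum gap ≈ 95 m

107 km/h ÷ 3.6 = 29.7222 m/s.
Leader travels v²/(2a_L) = 883.409 / 6.800 = 129.913 m before stopping.
Follower covers v·t_r = 29.7222 × 0.8 = 23.778 m while reacting, then v²/(2a_F) = 883.409 / 4.400 = 200.775 m while braking, for a total of 23.778 + 200.775 = 224.553 m.
Since a_F ≤ a_L and the follower starts braking later, the follower is never slower than the leader, so the closest approach is when both have stopped.
Minimum gap = 224.553 − 129.913 = 94.640 m.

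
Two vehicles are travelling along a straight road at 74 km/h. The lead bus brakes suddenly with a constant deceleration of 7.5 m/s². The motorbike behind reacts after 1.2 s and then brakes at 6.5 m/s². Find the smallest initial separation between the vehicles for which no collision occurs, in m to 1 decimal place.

74 km/h ÷ 3.6 = 20.5556 m/s.
Leader travels v²/(2a_L) = 422.533 / 15.000 = 28.169 m before stopping.
Follower covers v·t_r = 20.5556 × 1.2 = 24.667 m while reacting, then v²/(2a_F) = 422.533 / 13.000 = 32.503 m while braking, for a total of 24.667 + 32.503 = 57.170 m.
Since a_F ≤ a_L and the follower starts braking later, the follower is never slower than the leader, so the closest approach is when both have stopped.
Minimum gap = 57.170 − 28.169 = 29.001 m.

Minimum gap ≈ 29.0 m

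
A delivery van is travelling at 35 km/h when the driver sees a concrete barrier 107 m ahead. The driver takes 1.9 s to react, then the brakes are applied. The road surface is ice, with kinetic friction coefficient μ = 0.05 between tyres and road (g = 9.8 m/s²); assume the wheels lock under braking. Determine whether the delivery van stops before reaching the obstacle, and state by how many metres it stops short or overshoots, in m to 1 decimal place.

No — it overshoots by 7.9 m

35 km/h ÷ 3.6 = 9.7222 m/s.
a = μg = 0.05 × 9.8 = 0.490 m/s².
Reaction distance = 9.7222 × 1.9 = 18.472 m.
Braking distance = v²/(2a) = 94.521 / 0.980 = 96.450 m.
Total stopping distance = 18.472 + 96.450 = 114.922 m, vs 107 m available — it cannot stop in time and overshoots by 114.922 − 107 = 7.922 m.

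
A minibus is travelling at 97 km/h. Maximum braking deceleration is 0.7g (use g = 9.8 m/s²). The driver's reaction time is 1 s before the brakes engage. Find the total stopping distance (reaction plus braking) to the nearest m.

Total stopping distance ≈ 80 m

97 km/h ÷ 3.6 = 26.9444 m/s.
a = 0.7 × 9.8 = 6.860 m/s².
Reaction distance = v·t_r = 26.9444 × 1 = 26.944 m.
Braking distance = v²/(2a) = 26.9444² / (2 × 6.860) = 726.001 / 13.720 = 52.916 m.
Total = 26.944 + 52.916 = 79.860 m.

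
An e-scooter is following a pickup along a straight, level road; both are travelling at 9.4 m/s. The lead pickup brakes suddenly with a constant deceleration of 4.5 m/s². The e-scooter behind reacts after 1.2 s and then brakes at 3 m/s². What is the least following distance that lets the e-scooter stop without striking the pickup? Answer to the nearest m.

Minimum gap ≈ 16 m

Leader travels v²/(2a_L) = 88.360 / 9.000 = 9.818 m before stopping.
Follower covers v·t_r = 9.4000 × 1.2 = 11.280 m while reacting, then v²/(2a_F) = 88.360 / 6.000 = 14.727 m while braking, for a total of 11.280 + 14.727 = 26.007 m.
Since a_F ≤ a_L and the follower starts braking later, the follower is never slower than the leader, so the closest approach is when both have stopped.
Minimum gap = 26.007 − 9.818 = 16.189 m.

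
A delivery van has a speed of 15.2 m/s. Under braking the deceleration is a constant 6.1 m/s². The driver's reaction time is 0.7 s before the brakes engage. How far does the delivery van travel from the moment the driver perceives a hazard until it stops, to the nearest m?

Reaction distance = v·t_r = 15.2000 × 0.7 = 10.640 m.
Braking distance = v²/(2a) = 15.2000² / (2 × 6.100) = 231.040 / 12.200 = 18.938 m.
Total = 10.640 + 18.938 = 29.578 m.

Total stopping distance ≈ 30 m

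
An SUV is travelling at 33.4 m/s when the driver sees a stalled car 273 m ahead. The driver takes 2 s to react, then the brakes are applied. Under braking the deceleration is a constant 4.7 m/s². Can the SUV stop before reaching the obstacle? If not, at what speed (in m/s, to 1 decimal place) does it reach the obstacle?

Yes — it stops about 87.5 m short of the obstacle, so it never reaches it

Reaction distance = 33.4000 × 2 = 66.800 m.
Braking distance = v²/(2a) = 1115.560 / 9.400 = 118.677 m.
Total stopping distance = 66.800 + 118.677 = 185.477 m, vs 273 m available — it stops with 273 − 185.477 = 87.523 m to spare.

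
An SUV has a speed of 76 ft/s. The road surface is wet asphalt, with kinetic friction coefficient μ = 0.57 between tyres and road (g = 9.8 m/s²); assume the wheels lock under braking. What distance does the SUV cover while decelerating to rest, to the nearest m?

Braking distance ≈ 48 m

76 ft/s × 0.3048 = 23.1648 m/s.
a = μg = 0.57 × 9.8 = 5.586 m/s².
Braking distance = v²/(2a) = 23.1648² / (2 × 5.586) = 536.608 / 11.172 = 48.032 m.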